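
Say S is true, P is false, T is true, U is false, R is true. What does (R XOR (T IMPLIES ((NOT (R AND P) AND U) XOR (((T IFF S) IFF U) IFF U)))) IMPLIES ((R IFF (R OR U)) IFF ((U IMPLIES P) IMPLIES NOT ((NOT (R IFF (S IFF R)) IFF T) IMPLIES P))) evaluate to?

Substituting S=true, P=false, T=true, U=false, R=true:
R AND P = true AND false = false
NOT (R AND P) = NOT false = true
NOT (R AND P) AND U = true AND false = false
T IFF S = true IFF true = true
(T IFF S) IFF U = true IFF false = false
((T IFF S) IFF U) IFF U = false IFF false = true
(NOT (R AND P) AND U) XOR (((T IFF S) IFF U) IFF U) = false XOR true = true
T IMPLIES ((NOT (R AND P) AND U) XOR (((T IFF S) IFF U) IFF U)) = true IMPLIES true = true
R XOR (T IMPLIES ((NOT (R AND P) AND U) XOR (((T IFF S) IFF U) IFF U))) = true XOR true = false
R OR U = true OR false = true
R IFF (R OR U) = true IFF true = true
U IMPLIES P = false IMPLIES false = true
S IFF R = true IFF true = true
R IFF (S IFF R) = true IFF true = true
NOT (R IFF (S IFF R)) = NOT true = false
NOT (R IFF (S IFF R)) IFF T = false IFF true = false
(NOT (R IFF (S IFF R)) IFF T) IMPLIES P = false IMPLIES false = true
NOT ((NOT (R IFF (S IFF R)) IFF T) IMPLIES P) = NOT true = false
(U IMPLIES P) IMPLIES NOT ((NOT (R IFF (S IFF R)) IFF T) IMPLIES P) = true IMPLIES false = false
(R IFF (R OR U)) IFF ((U IMPLIES P) IMPLIES NOT ((NOT (R IFF (S IFF R)) IFF T) IMPLIES P)) = true IFF false = false
(R XOR (T IMPLIES ((NOT (R AND P) AND U) XOR (((T IFF S) IFF U) IFF U)))) IMPLIES ((R IFF (R OR U)) IFF ((U IMPLIES P) IMPLIES NOT ((NOT (R IFF (S IFF R)) IFF T) IMPLIES P))) = false IMPLIES false = true

true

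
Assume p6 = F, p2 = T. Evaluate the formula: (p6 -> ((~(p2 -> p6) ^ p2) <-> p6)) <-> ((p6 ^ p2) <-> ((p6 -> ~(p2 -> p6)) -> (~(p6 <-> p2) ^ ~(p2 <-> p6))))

p2 -> p6 = T -> F = F
~(p2 -> p6) = ~F = T
~(p2 -> p6) ^ p2 = T ^ T = F
(~(p2 -> p6) ^ p2) <-> p6 = F <-> F = T
p6 -> ((~(p2 -> p6) ^ p2) <-> p6) = F -> T = T
p6 ^ p2 = F ^ T = T
p2 -> p6 = T -> F = F
~(p2 -> p6) = ~F = T
p6 -> ~(p2 -> p6) = F -> T = T
p6 <-> p2 = F <-> T = F
~(p6 <-> p2) = ~F = T
p2 <-> p6 = T <-> F = F
~(p2 <-> p6) = ~F = T
~(p6 <-> p2) ^ ~(p2 <-> p6) = T ^ T = F
(p6 -> ~(p2 -> p6)) -> (~(p6 <-> p2) ^ ~(p2 <-> p6)) = T -> F = F
(p6 ^ p2) <-> ((p6 -> ~(p2 -> p6)) -> (~(p6 <-> p2) ^ ~(p2 <-> p6))) = T <-> F = F
(p6 -> ((~(p2 -> p6) ^ p2) <-> p6)) <-> ((p6 ^ p2) <-> ((p6 -> ~(p2 -> p6)) -> (~(p6 <-> p2) ^ ~(p2 <-> p6)))) = T <-> F = F

F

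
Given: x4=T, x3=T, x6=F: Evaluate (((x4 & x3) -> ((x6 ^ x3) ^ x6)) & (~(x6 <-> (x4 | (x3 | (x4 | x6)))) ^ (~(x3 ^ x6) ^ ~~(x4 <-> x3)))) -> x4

x4 & x3 = T & T = T
x6 ^ x3 = F ^ T = T
(x6 ^ x3) ^ x6 = T ^ F = T
(x4 & x3) -> ((x6 ^ x3) ^ x6) = T -> T = T
x4 | x6 = T | F = T
x3 | (x4 | x6) = T | T = T
x4 | (x3 | (x4 | x6)) = T | T = T
x6 <-> (x4 | (x3 | (x4 | x6))) = F <-> T = F
~(x6 <-> (x4 | (x3 | (x4 | x6)))) = ~F = T
x3 ^ x6 = T ^ F = T
~(x3 ^ x6) = ~T = F
x4 <-> x3 = T <-> T = T
~(x4 <-> x3) = ~T = F
~~(x4 <-> x3) = ~F = T
~(x3 ^ x6) ^ ~~(x4 <-> x3) = F ^ T = T
~(x6 <-> (x4 | (x3 | (x4 | x6)))) ^ (~(x3 ^ x6) ^ ~~(x4 <-> x3)) = T ^ T = F
((x4 & x3) -> ((x6 ^ x3) ^ x6)) & (~(x6 <-> (x4 | (x3 | (x4 | x6)))) ^ (~(x3 ^ x6) ^ ~~(x4 <-> x3))) = T & F = F
(((x4 & x3) -> ((x6 ^ x3) ^ x6)) & (~(x6 <-> (x4 | (x3 | (x4 | x6)))) ^ (~(x3 ^ x6) ^ ~~(x4 <-> x3)))) -> x4 = F -> T = T

T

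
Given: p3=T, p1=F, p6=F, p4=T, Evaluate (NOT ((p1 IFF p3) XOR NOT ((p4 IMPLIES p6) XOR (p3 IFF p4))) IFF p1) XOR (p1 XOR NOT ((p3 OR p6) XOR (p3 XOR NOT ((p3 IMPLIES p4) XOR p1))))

T

p1 IFF p3 = F IFF T = F
p4 IMPLIES p6 = T IMPLIES F = F
p3 IFF p4 = T IFF T = T
(p4 IMPLIES p6) XOR (p3 IFF p4) = F XOR T = T
NOT ((p4 IMPLIES p6) XOR (p3 IFF p4)) = NOT T = F
(p1 IFF p3) XOR NOT ((p4 IMPLIES p6) XOR (p3 IFF p4)) = F XOR F = F
NOT ((p1 IFF p3) XOR NOT ((p4 IMPLIES p6) XOR (p3 IFF p4))) = NOT F = T
NOT ((p1 IFF p3) XOR NOT ((p4 IMPLIES p6) XOR (p3 IFF p4))) IFF p1 = T IFF F = F
p3 OR p6 = T OR F = T
p3 IMPLIES p4 = T IMPLIES T = T
(p3 IMPLIES p4) XOR p1 = T XOR F = T
NOT ((p3 IMPLIES p4) XOR p1) = NOT T = F
p3 XOR NOT ((p3 IMPLIES p4) XOR p1) = T XOR F = T
(p3 OR p6) XOR (p3 XOR NOT ((p3 IMPLIES p4) XOR p1)) = T XOR T = F
NOT ((p3 OR p6) XOR (p3 XOR NOT ((p3 IMPLIES p4) XOR p1))) = NOT F = T
p1 XOR NOT ((p3 OR p6) XOR (p3 XOR NOT ((p3 IMPLIES p4) XOR p1))) = F XOR T = T
(NOT ((p1 IFF p3) XOR NOT ((p4 IMPLIES p6) XOR (p3 IFF p4))) IFF p1) XOR (p1 XOR NOT ((p3 OR p6) XOR (p3 XOR NOT ((p3 IMPLIES p4) XOR p1)))) = F XOR T = T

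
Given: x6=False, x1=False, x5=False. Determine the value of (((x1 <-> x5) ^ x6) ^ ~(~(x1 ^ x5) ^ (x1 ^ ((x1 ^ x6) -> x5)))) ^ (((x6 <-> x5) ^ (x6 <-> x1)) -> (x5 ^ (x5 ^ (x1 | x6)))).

x1 <-> x5 = False <-> False = True
(x1 <-> x5) ^ x6 = True ^ False = True
x1 ^ x5 = False ^ False = False
~(x1 ^ x5) = ~False = True
x1 ^ x6 = False ^ False = False
(x1 ^ x6) -> x5 = False -> False = True
x1 ^ ((x1 ^ x6) -> x5) = False ^ True = True
~(x1 ^ x5) ^ (x1 ^ ((x1 ^ x6) -> x5)) = True ^ True = False
~(~(x1 ^ x5) ^ (x1 ^ ((x1 ^ x6) -> x5))) = ~False = True
((x1 <-> x5) ^ x6) ^ ~(~(x1 ^ x5) ^ (x1 ^ ((x1 ^ x6) -> x5))) = True ^ True = False
x6 <-> x5 = False <-> False = True
x6 <-> x1 = False <-> False = True
(x6 <-> x5) ^ (x6 <-> x1) = True ^ True = False
x1 | x6 = False | False = False
x5 ^ (x1 | x6) = False ^ False = False
x5 ^ (x5 ^ (x1 | x6)) = False ^ False = False
((x6 <-> x5) ^ (x6 <-> x1)) -> (x5 ^ (x5 ^ (x1 | x6))) = False -> False = True
(((x1 <-> x5) ^ x6) ^ ~(~(x1 ^ x5) ^ (x1 ^ ((x1 ^ x6) -> x5)))) ^ (((x6 <-> x5) ^ (x6 <-> x1)) -> (x5 ^ (x5 ^ (x1 | x6)))) = False ^ True = True

True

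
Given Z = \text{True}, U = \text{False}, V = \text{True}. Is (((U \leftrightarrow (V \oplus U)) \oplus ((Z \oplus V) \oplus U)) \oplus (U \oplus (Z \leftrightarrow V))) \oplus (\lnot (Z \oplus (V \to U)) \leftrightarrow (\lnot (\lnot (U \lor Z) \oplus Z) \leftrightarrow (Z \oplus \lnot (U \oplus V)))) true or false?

V \oplus U = \text{True} \oplus \text{False} = \text{True}
U \leftrightarrow (V \oplus U) = \text{False} \leftrightarrow \text{True} = \text{False}
Z \oplus V = \text{True} \oplus \text{True} = \text{False}
(Z \oplus V) \oplus U = \text{False} \oplus \text{False} = \text{False}
(U \leftrightarrow (V \oplus U)) \oplus ((Z \oplus V) \oplus U) = \text{False} \oplus \text{False} = \text{False}
Z \leftrightarrow V = \text{True} \leftrightarrow \text{True} = \text{True}
U \oplus (Z \leftrightarrow V) = \text{False} \oplus \text{True} = \text{True}
((U \leftrightarrow (V \oplus U)) \oplus ((Z \oplus V) \oplus U)) \oplus (U \oplus (Z \leftrightarrow V)) = \text{False} \oplus \text{True} = \text{True}
V \to U = \text{True} \to \text{False} = \text{False}
Z \oplus (V \to U) = \text{True} \oplus \text{False} = \text{True}
\lnot (Z \oplus (V \to U)) = \lnot \text{True} = \text{False}
U \lor Z = \text{False} \lor \text{True} = \text{True}
\lnot (U \lor Z) = \lnot \text{True} = \text{False}
\lnot (U \lor Z) \oplus Z = \text{False} \oplus \text{True} = \text{True}
\lnot (\lnot (U \lor Z) \oplus Z) = \lnot \text{True} = \text{False}
U \oplus V = \text{False} \oplus \text{True} = \text{True}
\lnot (U \oplus V) = \lnot \text{True} = \text{False}
Z \oplus \lnot (U \oplus V) = \text{True} \oplus \text{False} = \text{True}
\lnot (\lnot (U \lor Z) \oplus Z) \leftrightarrow (Z \oplus \lnot (U \oplus V)) = \text{False} \leftrightarrow \text{True} = \text{False}
\lnot (Z \oplus (V \to U)) \leftrightarrow (\lnot (\lnot (U \lor Z) \oplus Z) \leftrightarrow (Z \oplus \lnot (U \oplus V))) = \text{False} \leftrightarrow \text{False} = \text{True}
(((U \leftrightarrow (V \oplus U)) \oplus ((Z \oplus V) \oplus U)) \oplus (U \oplus (Z \leftrightarrow V))) \oplus (\lnot (Z \oplus (V \to U)) \leftrightarrow (\lnot (\lnot (U \lor Z) \oplus Z) \leftrightarrow (Z \oplus \lnot (U \oplus V)))) = \text{True} \oplus \text{True} = \text{False}

\text{False}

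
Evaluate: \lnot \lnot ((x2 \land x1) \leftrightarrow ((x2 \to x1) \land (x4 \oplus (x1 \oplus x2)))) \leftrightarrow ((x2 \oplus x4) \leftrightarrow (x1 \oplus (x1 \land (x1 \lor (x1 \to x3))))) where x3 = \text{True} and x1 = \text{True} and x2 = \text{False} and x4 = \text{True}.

\text{False}

Substituting x3=\text{True}, x1=\text{True}, x2=\text{False}, x4=\text{True}:
x2 \land x1 = \text{False} \land \text{True} = \text{False}
x2 \to x1 = \text{False} \to \text{True} = \text{True}
x1 \oplus x2 = \text{True} \oplus \text{False} = \text{True}
x4 \oplus (x1 \oplus x2) = \text{True} \oplus \text{True} = \text{False}
(x2 \to x1) \land (x4 \oplus (x1 \oplus x2)) = \text{True} \land \text{False} = \text{False}
(x2 \land x1) \leftrightarrow ((x2 \to x1) \land (x4 \oplus (x1 \oplus x2))) = \text{False} \leftrightarrow \text{False} = \text{True}
\lnot ((x2 \land x1) \leftrightarrow ((x2 \to x1) \land (x4 \oplus (x1 \oplus x2)))) = \lnot \text{True} = \text{False}
\lnot \lnot ((x2 \land x1) \leftrightarrow ((x2 \to x1) \land (x4 \oplus (x1 \oplus x2)))) = \lnot \text{False} = \text{True}
x2 \oplus x4 = \text{False} \oplus \text{True} = \text{True}
x1 \to x3 = \text{True} \to \text{True} = \text{True}
x1 \lor (x1 \to x3) = \text{True} \lor \text{True} = \text{True}
x1 \land (x1 \lor (x1 \to x3)) = \text{True} \land \text{True} = \text{True}
x1 \oplus (x1 \land (x1 \lor (x1 \to x3))) = \text{True} \oplus \text{True} = \text{False}
(x2 \oplus x4) \leftrightarrow (x1 \oplus (x1 \land (x1 \lor (x1 \to x3)))) = \text{True} \leftrightarrow \text{False} = \text{False}
\lnot \lnot ((x2 \land x1) \leftrightarrow ((x2 \to x1) \land (x4 \oplus (x1 \oplus x2)))) \leftrightarrow ((x2 \oplus x4) \leftrightarrow (x1 \oplus (x1 \land (x1 \lor (x1 \to x3))))) = \text{True} \leftrightarrow \text{False} = \text{False}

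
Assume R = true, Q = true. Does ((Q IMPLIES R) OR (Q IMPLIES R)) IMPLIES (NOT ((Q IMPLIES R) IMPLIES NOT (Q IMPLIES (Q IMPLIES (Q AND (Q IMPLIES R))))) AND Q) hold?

Substituting R=true, Q=true:
Q IMPLIES R = true IMPLIES true = true
Q IMPLIES R = true IMPLIES true = true
(Q IMPLIES R) OR (Q IMPLIES R) = true OR true = true
Q IMPLIES R = true IMPLIES true = true
Q IMPLIES R = true IMPLIES true = true
Q AND (Q IMPLIES R) = true AND true = true
Q IMPLIES (Q AND (Q IMPLIES R)) = true IMPLIES true = true
Q IMPLIES (Q IMPLIES (Q AND (Q IMPLIES R))) = true IMPLIES true = true
NOT (Q IMPLIES (Q IMPLIES (Q AND (Q IMPLIES R)))) = NOT true = false
(Q IMPLIES R) IMPLIES NOT (Q IMPLIES (Q IMPLIES (Q AND (Q IMPLIES R)))) = true IMPLIES false = false
NOT ((Q IMPLIES R) IMPLIES NOT (Q IMPLIES (Q IMPLIES (Q AND (Q IMPLIES R))))) = NOT false = true
NOT ((Q IMPLIES R) IMPLIES NOT (Q IMPLIES (Q IMPLIES (Q AND (Q IMPLIES R))))) AND Q = true AND true = true
((Q IMPLIES R) OR (Q IMPLIES R)) IMPLIES (NOT ((Q IMPLIES R) IMPLIES NOT (Q IMPLIES (Q IMPLIES (Q AND (Q IMPLIES R))))) AND Q) = true IMPLIES true = true

true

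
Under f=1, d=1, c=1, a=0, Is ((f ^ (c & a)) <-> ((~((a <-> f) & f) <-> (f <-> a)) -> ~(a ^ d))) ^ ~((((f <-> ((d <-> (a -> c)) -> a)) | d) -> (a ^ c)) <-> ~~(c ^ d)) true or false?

0

c & a = 1 & 0 = 0
f ^ (c & a) = 1 ^ 0 = 1
a <-> f = 0 <-> 1 = 0
(a <-> f) & f = 0 & 1 = 0
~((a <-> f) & f) = ~0 = 1
f <-> a = 1 <-> 0 = 0
~((a <-> f) & f) <-> (f <-> a) = 1 <-> 0 = 0
a ^ d = 0 ^ 1 = 1
~(a ^ d) = ~1 = 0
(~((a <-> f) & f) <-> (f <-> a)) -> ~(a ^ d) = 0 -> 0 = 1
(f ^ (c & a)) <-> ((~((a <-> f) & f) <-> (f <-> a)) -> ~(a ^ d)) = 1 <-> 1 = 1
a -> c = 0 -> 1 = 1
d <-> (a -> c) = 1 <-> 1 = 1
(d <-> (a -> c)) -> a = 1 -> 0 = 0
f <-> ((d <-> (a -> c)) -> a) = 1 <-> 0 = 0
(f <-> ((d <-> (a -> c)) -> a)) | d = 0 | 1 = 1
a ^ c = 0 ^ 1 = 1
((f <-> ((d <-> (a -> c)) -> a)) | d) -> (a ^ c) = 1 -> 1 = 1
c ^ d = 1 ^ 1 = 0
~(c ^ d) = ~0 = 1
~~(c ^ d) = ~1 = 0
(((f <-> ((d <-> (a -> c)) -> a)) | d) -> (a ^ c)) <-> ~~(c ^ d) = 1 <-> 0 = 0
~((((f <-> ((d <-> (a -> c)) -> a)) | d) -> (a ^ c)) <-> ~~(c ^ d)) = ~0 = 1
((f ^ (c & a)) <-> ((~((a <-> f) & f) <-> (f <-> a)) -> ~(a ^ d))) ^ ~((((f <-> ((d <-> (a -> c)) -> a)) | d) -> (a ^ c)) <-> ~~(c ^ d)) = 1 ^ 1 = 0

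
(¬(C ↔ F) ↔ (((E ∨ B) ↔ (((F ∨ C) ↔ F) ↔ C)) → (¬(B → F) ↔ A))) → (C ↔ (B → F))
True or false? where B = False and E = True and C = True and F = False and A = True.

True

C ↔ F = True ↔ False = False
¬(C ↔ F) = ¬False = True
E ∨ B = True ∨ False = True
F ∨ C = False ∨ True = True
(F ∨ C) ↔ F = True ↔ False = False
((F ∨ C) ↔ F) ↔ C = False ↔ True = False
(E ∨ B) ↔ (((F ∨ C) ↔ F) ↔ C) = True ↔ False = False
B → F = False → False = True
¬(B → F) = ¬True = False
¬(B → F) ↔ A = False ↔ True = False
((E ∨ B) ↔ (((F ∨ C) ↔ F) ↔ C)) → (¬(B → F) ↔ A) = False → False = True
¬(C ↔ F) ↔ (((E ∨ B) ↔ (((F ∨ C) ↔ F) ↔ C)) → (¬(B → F) ↔ A)) = True ↔ True = True
B → F = False → False = True
C ↔ (B → F) = True ↔ True = True
(¬(C ↔ F) ↔ (((E ∨ B) ↔ (((F ∨ C) ↔ F) ↔ C)) → (¬(B → F) ↔ A))) → (C ↔ (B → F)) = True → True = True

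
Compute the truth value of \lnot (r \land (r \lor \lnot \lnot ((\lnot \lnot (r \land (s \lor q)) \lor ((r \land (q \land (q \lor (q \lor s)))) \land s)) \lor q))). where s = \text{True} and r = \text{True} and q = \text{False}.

\text{False}

s \lor q = \text{True} \lor \text{False} = \text{True}
r \land (s \lor q) = \text{True} \land \text{True} = \text{True}
\lnot (r \land (s \lor q)) = \lnot \text{True} = \text{False}
\lnot \lnot (r \land (s \lor q)) = \lnot \text{False} = \text{True}
q \lor s = \text{False} \lor \text{True} = \text{True}
q \lor (q \lor s) = \text{False} \lor \text{True} = \text{True}
q \land (q \lor (q \lor s)) = \text{False} \land \text{True} = \text{False}
r \land (q \land (q \lor (q \lor s))) = \text{True} \land \text{False} = \text{False}
(r \land (q \land (q \lor (q \lor s)))) \land s = \text{False} \land \text{True} = \text{False}
\lnot \lnot (r \land (s \lor q)) \lor ((r \land (q \land (q \lor (q \lor s)))) \land s) = \text{True} \lor \text{False} = \text{True}
(\lnot \lnot (r \land (s \lor q)) \lor ((r \land (q \land (q \lor (q \lor s)))) \land s)) \lor q = \text{True} \lor \text{False} = \text{True}
\lnot ((\lnot \lnot (r \land (s \lor q)) \lor ((r \land (q \land (q \lor (q \lor s)))) \land s)) \lor q) = \lnot \text{True} = \text{False}
\lnot \lnot ((\lnot \lnot (r \land (s \lor q)) \lor ((r \land (q \land (q \lor (q \lor s)))) \land s)) \lor q) = \lnot \text{False} = \text{True}
r \lor \lnot \lnot ((\lnot \lnot (r \land (s \lor q)) \lor ((r \land (q \land (q \lor (q \lor s)))) \land s)) \lor q) = \text{True} \lor \text{True} = \text{True}
r \land (r \lor \lnot \lnot ((\lnot \lnot (r \land (s \lor q)) \lor ((r \land (q \land (q \lor (q \lor s)))) \land s)) \lor q)) = \text{True} \land \text{True} = \text{True}
\lnot (r \land (r \lor \lnot \lnot ((\lnot \lnot (r \land (s \lor q)) \lor ((r \land (q \land (q \lor (q \lor s)))) \land s)) \lor q))) = \lnot \text{True} = \text{False}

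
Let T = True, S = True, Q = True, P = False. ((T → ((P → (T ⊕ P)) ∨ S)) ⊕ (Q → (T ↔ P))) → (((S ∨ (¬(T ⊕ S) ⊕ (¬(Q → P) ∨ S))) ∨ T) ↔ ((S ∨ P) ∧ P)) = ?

T ⊕ P = True ⊕ False = True
P → (T ⊕ P) = False → True = True
(P → (T ⊕ P)) ∨ S = True ∨ True = True
T → ((P → (T ⊕ P)) ∨ S) = True → True = True
T ↔ P = True ↔ False = False
Q → (T ↔ P) = True → False = False
(T → ((P → (T ⊕ P)) ∨ S)) ⊕ (Q → (T ↔ P)) = True ⊕ False = True
T ⊕ S = True ⊕ True = False
¬(T ⊕ S) = ¬False = True
Q → P = True → False = False
¬(Q → P) = ¬False = True
¬(Q → P) ∨ S = True ∨ True = True
¬(T ⊕ S) ⊕ (¬(Q → P) ∨ S) = True ⊕ True = False
S ∨ (¬(T ⊕ S) ⊕ (¬(Q → P) ∨ S)) = True ∨ False = True
(S ∨ (¬(T ⊕ S) ⊕ (¬(Q → P) ∨ S))) ∨ T = True ∨ True = True
S ∨ P = True ∨ False = True
(S ∨ P) ∧ P = True ∧ False = False
((S ∨ (¬(T ⊕ S) ⊕ (¬(Q → P) ∨ S))) ∨ T) ↔ ((S ∨ P) ∧ P) = True ↔ False = False
((T → ((P → (T ⊕ P)) ∨ S)) ⊕ (Q → (T ↔ P))) → (((S ∨ (¬(T ⊕ S) ⊕ (¬(Q → P) ∨ S))) ∨ T) ↔ ((S ∨ P) ∧ P)) = True → False = False

False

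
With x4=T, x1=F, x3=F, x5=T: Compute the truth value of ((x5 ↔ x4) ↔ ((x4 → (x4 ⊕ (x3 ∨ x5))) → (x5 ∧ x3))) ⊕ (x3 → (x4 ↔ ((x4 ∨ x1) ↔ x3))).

F

x5 ↔ x4 = T ↔ T = T
x3 ∨ x5 = F ∨ T = T
x4 ⊕ (x3 ∨ x5) = T ⊕ T = F
x4 → (x4 ⊕ (x3 ∨ x5)) = T → F = F
x5 ∧ x3 = T ∧ F = F
(x4 → (x4 ⊕ (x3 ∨ x5))) → (x5 ∧ x3) = F → F = T
(x5 ↔ x4) ↔ ((x4 → (x4 ⊕ (x3 ∨ x5))) → (x5 ∧ x3)) = T ↔ T = T
x4 ∨ x1 = T ∨ F = T
(x4 ∨ x1) ↔ x3 = T ↔ F = F
x4 ↔ ((x4 ∨ x1) ↔ x3) = T ↔ F = F
x3 → (x4 ↔ ((x4 ∨ x1) ↔ x3)) = F → F = T
((x5 ↔ x4) ↔ ((x4 → (x4 ⊕ (x3 ∨ x5))) → (x5 ∧ x3))) ⊕ (x3 → (x4 ↔ ((x4 ∨ x1) ↔ x3))) = T ⊕ T = F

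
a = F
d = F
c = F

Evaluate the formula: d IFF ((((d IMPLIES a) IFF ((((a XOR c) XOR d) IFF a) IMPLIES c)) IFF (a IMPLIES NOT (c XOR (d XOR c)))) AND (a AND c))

d IMPLIES a = F IMPLIES F = T
a XOR c = F XOR F = F
(a XOR c) XOR d = F XOR F = F
((a XOR c) XOR d) IFF a = F IFF F = T
(((a XOR c) XOR d) IFF a) IMPLIES c = T IMPLIES F = F
(d IMPLIES a) IFF ((((a XOR c) XOR d) IFF a) IMPLIES c) = T IFF F = F
d XOR c = F XOR F = F
c XOR (d XOR c) = F XOR F = F
NOT (c XOR (d XOR c)) = NOT F = T
a IMPLIES NOT (c XOR (d XOR c)) = F IMPLIES T = T
((d IMPLIES a) IFF ((((a XOR c) XOR d) IFF a) IMPLIES c)) IFF (a IMPLIES NOT (c XOR (d XOR c))) = F IFF T = F
a AND c = F AND F = F
(((d IMPLIES a) IFF ((((a XOR c) XOR d) IFF a) IMPLIES c)) IFF (a IMPLIES NOT (c XOR (d XOR c)))) AND (a AND c) = F AND F = F
d IFF ((((d IMPLIES a) IFF ((((a XOR c) XOR d) IFF a) IMPLIES c)) IFF (a IMPLIES NOT (c XOR (d XOR c)))) AND (a AND c)) = F IFF F = T

T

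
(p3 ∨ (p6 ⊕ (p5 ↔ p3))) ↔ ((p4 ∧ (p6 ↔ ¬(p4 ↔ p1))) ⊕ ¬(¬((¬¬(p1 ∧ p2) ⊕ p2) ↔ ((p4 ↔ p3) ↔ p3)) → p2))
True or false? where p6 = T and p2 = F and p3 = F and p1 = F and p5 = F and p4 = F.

T

p5 ↔ p3 = F ↔ F = T
p6 ⊕ (p5 ↔ p3) = T ⊕ T = F
p3 ∨ (p6 ⊕ (p5 ↔ p3)) = F ∨ F = F
p4 ↔ p1 = F ↔ F = T
¬(p4 ↔ p1) = ¬T = F
p6 ↔ ¬(p4 ↔ p1) = T ↔ F = F
p4 ∧ (p6 ↔ ¬(p4 ↔ p1)) = F ∧ F = F
p1 ∧ p2 = F ∧ F = F
¬(p1 ∧ p2) = ¬F = T
¬¬(p1 ∧ p2) = ¬T = F
¬¬(p1 ∧ p2) ⊕ p2 = F ⊕ F = F
p4 ↔ p3 = F ↔ F = T
(p4 ↔ p3) ↔ p3 = T ↔ F = F
(¬¬(p1 ∧ p2) ⊕ p2) ↔ ((p4 ↔ p3) ↔ p3) = F ↔ F = T
¬((¬¬(p1 ∧ p2) ⊕ p2) ↔ ((p4 ↔ p3) ↔ p3)) = ¬T = F
¬((¬¬(p1 ∧ p2) ⊕ p2) ↔ ((p4 ↔ p3) ↔ p3)) → p2 = F → F = T
¬(¬((¬¬(p1 ∧ p2) ⊕ p2) ↔ ((p4 ↔ p3) ↔ p3)) → p2) = ¬T = F
(p4 ∧ (p6 ↔ ¬(p4 ↔ p1))) ⊕ ¬(¬((¬¬(p1 ∧ p2) ⊕ p2) ↔ ((p4 ↔ p3) ↔ p3)) → p2) = F ⊕ F = F
(p3 ∨ (p6 ⊕ (p5 ↔ p3))) ↔ ((p4 ∧ (p6 ↔ ¬(p4 ↔ p1))) ⊕ ¬(¬((¬¬(p1 ∧ p2) ⊕ p2) ↔ ((p4 ↔ p3) ↔ p3)) → p2)) = F ↔ F = T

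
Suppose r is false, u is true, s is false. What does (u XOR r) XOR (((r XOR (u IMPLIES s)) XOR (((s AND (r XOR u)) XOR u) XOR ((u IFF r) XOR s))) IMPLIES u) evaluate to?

F

u XOR r = T XOR F = T
u IMPLIES s = T IMPLIES F = F
r XOR (u IMPLIES s) = F XOR F = F
r XOR u = F XOR T = T
s AND (r XOR u) = F AND T = F
(s AND (r XOR u)) XOR u = F XOR T = T
u IFF r = T IFF F = F
(u IFF r) XOR s = F XOR F = F
((s AND (r XOR u)) XOR u) XOR ((u IFF r) XOR s) = T XOR F = T
(r XOR (u IMPLIES s)) XOR (((s AND (r XOR u)) XOR u) XOR ((u IFF r) XOR s)) = F XOR T = T
((r XOR (u IMPLIES s)) XOR (((s AND (r XOR u)) XOR u) XOR ((u IFF r) XOR s))) IMPLIES u = T IMPLIES T = T
(u XOR r) XOR (((r XOR (u IMPLIES s)) XOR (((s AND (r XOR u)) XOR u) XOR ((u IFF r) XOR s))) IMPLIES u) = T XOR T = F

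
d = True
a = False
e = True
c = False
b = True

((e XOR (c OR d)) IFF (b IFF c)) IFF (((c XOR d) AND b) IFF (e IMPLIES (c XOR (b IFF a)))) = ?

c OR d = False OR True = True
e XOR (c OR d) = True XOR True = False
b IFF c = True IFF False = False
(e XOR (c OR d)) IFF (b IFF c) = False IFF False = True
c XOR d = False XOR True = True
(c XOR d) AND b = True AND True = True
b IFF a = True IFF False = False
c XOR (b IFF a) = False XOR False = False
e IMPLIES (c XOR (b IFF a)) = True IMPLIES False = False
((c XOR d) AND b) IFF (e IMPLIES (c XOR (b IFF a))) = True IFF False = False
((e XOR (c OR d)) IFF (b IFF c)) IFF (((c XOR d) AND b) IFF (e IMPLIES (c XOR (b IFF a)))) = True IFF False = False

False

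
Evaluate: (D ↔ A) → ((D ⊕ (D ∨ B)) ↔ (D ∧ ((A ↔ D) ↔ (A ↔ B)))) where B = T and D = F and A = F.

F

D ↔ A = F ↔ F = T
D ∨ B = F ∨ T = T
D ⊕ (D ∨ B) = F ⊕ T = T
A ↔ D = F ↔ F = T
A ↔ B = F ↔ T = F
(A ↔ D) ↔ (A ↔ B) = T ↔ F = F
D ∧ ((A ↔ D) ↔ (A ↔ B)) = F ∧ F = F
(D ⊕ (D ∨ B)) ↔ (D ∧ ((A ↔ D) ↔ (A ↔ B))) = T ↔ F = F
(D ↔ A) → ((D ⊕ (D ∨ B)) ↔ (D ∧ ((A ↔ D) ↔ (A ↔ B)))) = T → F = F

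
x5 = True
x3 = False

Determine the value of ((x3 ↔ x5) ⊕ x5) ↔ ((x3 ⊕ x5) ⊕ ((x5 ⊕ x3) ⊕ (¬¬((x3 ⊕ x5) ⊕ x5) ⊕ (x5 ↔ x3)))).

False

x3 ↔ x5 = False ↔ True = False
(x3 ↔ x5) ⊕ x5 = False ⊕ True = True
x3 ⊕ x5 = False ⊕ True = True
x5 ⊕ x3 = True ⊕ False = True
x3 ⊕ x5 = False ⊕ True = True
(x3 ⊕ x5) ⊕ x5 = True ⊕ True = False
¬((x3 ⊕ x5) ⊕ x5) = ¬False = True
¬¬((x3 ⊕ x5) ⊕ x5) = ¬True = False
x5 ↔ x3 = True ↔ False = False
¬¬((x3 ⊕ x5) ⊕ x5) ⊕ (x5 ↔ x3) = False ⊕ False = False
(x5 ⊕ x3) ⊕ (¬¬((x3 ⊕ x5) ⊕ x5) ⊕ (x5 ↔ x3)) = True ⊕ False = True
(x3 ⊕ x5) ⊕ ((x5 ⊕ x3) ⊕ (¬¬((x3 ⊕ x5) ⊕ x5) ⊕ (x5 ↔ x3))) = True ⊕ True = False
((x3 ↔ x5) ⊕ x5) ↔ ((x3 ⊕ x5) ⊕ ((x5 ⊕ x3) ⊕ (¬¬((x3 ⊕ x5) ⊕ x5) ⊕ (x5 ↔ x3)))) = True ↔ False = False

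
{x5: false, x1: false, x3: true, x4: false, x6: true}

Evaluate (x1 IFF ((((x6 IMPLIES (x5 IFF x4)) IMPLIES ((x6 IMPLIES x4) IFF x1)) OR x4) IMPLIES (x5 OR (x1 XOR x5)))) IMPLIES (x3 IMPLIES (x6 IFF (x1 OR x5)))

false

x5 IFF x4 = false IFF false = true
x6 IMPLIES (x5 IFF x4) = true IMPLIES true = true
x6 IMPLIES x4 = true IMPLIES false = false
(x6 IMPLIES x4) IFF x1 = false IFF false = true
(x6 IMPLIES (x5 IFF x4)) IMPLIES ((x6 IMPLIES x4) IFF x1) = true IMPLIES true = true
((x6 IMPLIES (x5 IFF x4)) IMPLIES ((x6 IMPLIES x4) IFF x1)) OR x4 = true OR false = true
x1 XOR x5 = false XOR false = false
x5 OR (x1 XOR x5) = false OR false = false
(((x6 IMPLIES (x5 IFF x4)) IMPLIES ((x6 IMPLIES x4) IFF x1)) OR x4) IMPLIES (x5 OR (x1 XOR x5)) = true IMPLIES false = false
x1 IFF ((((x6 IMPLIES (x5 IFF x4)) IMPLIES ((x6 IMPLIES x4) IFF x1)) OR x4) IMPLIES (x5 OR (x1 XOR x5))) = false IFF false = true
x1 OR x5 = false OR false = false
x6 IFF (x1 OR x5) = true IFF false = false
x3 IMPLIES (x6 IFF (x1 OR x5)) = true IMPLIES false = false
(x1 IFF ((((x6 IMPLIES (x5 IFF x4)) IMPLIES ((x6 IMPLIES x4) IFF x1)) OR x4) IMPLIES (x5 OR (x1 XOR x5)))) IMPLIES (x3 IMPLIES (x6 IFF (x1 OR x5))) = true IMPLIES false = false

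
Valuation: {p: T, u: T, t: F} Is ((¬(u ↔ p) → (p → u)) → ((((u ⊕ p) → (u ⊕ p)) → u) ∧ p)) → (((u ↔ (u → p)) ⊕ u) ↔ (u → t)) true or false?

T

u ↔ p = T ↔ T = T
¬(u ↔ p) = ¬T = F
p → u = T → T = T
¬(u ↔ p) → (p → u) = F → T = T
u ⊕ p = T ⊕ T = F
u ⊕ p = T ⊕ T = F
(u ⊕ p) → (u ⊕ p) = F → F = T
((u ⊕ p) → (u ⊕ p)) → u = T → T = T
(((u ⊕ p) → (u ⊕ p)) → u) ∧ p = T ∧ T = T
(¬(u ↔ p) → (p → u)) → ((((u ⊕ p) → (u ⊕ p)) → u) ∧ p) = T → T = T
u → p = T → T = T
u ↔ (u → p) = T ↔ T = T
(u ↔ (u → p)) ⊕ u = T ⊕ T = F
u → t = T → F = F
((u ↔ (u → p)) ⊕ u) ↔ (u → t) = F ↔ F = T
((¬(u ↔ p) → (p → u)) → ((((u ⊕ p) → (u ⊕ p)) → u) ∧ p)) → (((u ↔ (u → p)) ⊕ u) ↔ (u → t)) = T → T = T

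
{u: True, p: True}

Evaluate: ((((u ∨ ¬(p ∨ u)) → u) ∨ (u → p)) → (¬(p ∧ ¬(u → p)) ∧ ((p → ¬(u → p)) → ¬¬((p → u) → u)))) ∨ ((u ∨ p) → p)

True

p ∨ u = True ∨ True = True
¬(p ∨ u) = ¬True = False
u ∨ ¬(p ∨ u) = True ∨ False = True
(u ∨ ¬(p ∨ u)) → u = True → True = True
u → p = True → True = True
((u ∨ ¬(p ∨ u)) → u) ∨ (u → p) = True ∨ True = True
u → p = True → True = True
¬(u → p) = ¬True = False
p ∧ ¬(u → p) = True ∧ False = False
¬(p ∧ ¬(u → p)) = ¬False = True
u → p = True → True = True
¬(u → p) = ¬True = False
p → ¬(u → p) = True → False = False
p → u = True → True = True
(p → u) → u = True → True = True
¬((p → u) → u) = ¬True = False
¬¬((p → u) → u) = ¬False = True
(p → ¬(u → p)) → ¬¬((p → u) → u) = False → True = True
¬(p ∧ ¬(u → p)) ∧ ((p → ¬(u → p)) → ¬¬((p → u) → u)) = True ∧ True = True
(((u ∨ ¬(p ∨ u)) → u) ∨ (u → p)) → (¬(p ∧ ¬(u → p)) ∧ ((p → ¬(u → p)) → ¬¬((p → u) → u))) = True → True = True
u ∨ p = True ∨ True = True
(u ∨ p) → p = True → True = True
((((u ∨ ¬(p ∨ u)) → u) ∨ (u → p)) → (¬(p ∧ ¬(u → p)) ∧ ((p → ¬(u → p)) → ¬¬((p → u) → u)))) ∨ ((u ∨ p) → p) = True ∨ True = True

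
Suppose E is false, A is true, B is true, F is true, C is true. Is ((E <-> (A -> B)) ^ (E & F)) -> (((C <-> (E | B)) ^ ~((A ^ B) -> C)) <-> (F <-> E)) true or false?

True

Substituting E=False, A=True, B=True, F=True, C=True:
A -> B = True -> True = True
E <-> (A -> B) = False <-> True = False
E & F = False & True = False
(E <-> (A -> B)) ^ (E & F) = False ^ False = False
E | B = False | True = True
C <-> (E | B) = True <-> True = True
A ^ B = True ^ True = False
(A ^ B) -> C = False -> True = True
~((A ^ B) -> C) = ~True = False
(C <-> (E | B)) ^ ~((A ^ B) -> C) = True ^ False = True
F <-> E = True <-> False = False
((C <-> (E | B)) ^ ~((A ^ B) -> C)) <-> (F <-> E) = True <-> False = False
((E <-> (A -> B)) ^ (E & F)) -> (((C <-> (E | B)) ^ ~((A ^ B) -> C)) <-> (F <-> E)) = False -> False = True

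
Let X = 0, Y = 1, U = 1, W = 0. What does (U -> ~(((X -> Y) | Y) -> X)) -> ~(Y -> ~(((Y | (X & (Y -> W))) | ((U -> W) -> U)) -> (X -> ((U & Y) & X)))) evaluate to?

1

Substituting X=0, Y=1, U=1, W=0:
X -> Y = 0 -> 1 = 1
(X -> Y) | Y = 1 | 1 = 1
((X -> Y) | Y) -> X = 1 -> 0 = 0
~(((X -> Y) | Y) -> X) = ~0 = 1
U -> ~(((X -> Y) | Y) -> X) = 1 -> 1 = 1
Y -> W = 1 -> 0 = 0
X & (Y -> W) = 0 & 0 = 0
Y | (X & (Y -> W)) = 1 | 0 = 1
U -> W = 1 -> 0 = 0
(U -> W) -> U = 0 -> 1 = 1
(Y | (X & (Y -> W))) | ((U -> W) -> U) = 1 | 1 = 1
U & Y = 1 & 1 = 1
(U & Y) & X = 1 & 0 = 0
X -> ((U & Y) & X) = 0 -> 0 = 1
((Y | (X & (Y -> W))) | ((U -> W) -> U)) -> (X -> ((U & Y) & X)) = 1 -> 1 = 1
~(((Y | (X & (Y -> W))) | ((U -> W) -> U)) -> (X -> ((U & Y) & X))) = ~1 = 0
Y -> ~(((Y | (X & (Y -> W))) | ((U -> W) -> U)) -> (X -> ((U & Y) & X))) = 1 -> 0 = 0
~(Y -> ~(((Y | (X & (Y -> W))) | ((U -> W) -> U)) -> (X -> ((U & Y) & X)))) = ~0 = 1
(U -> ~(((X -> Y) | Y) -> X)) -> ~(Y -> ~(((Y | (X & (Y -> W))) | ((U -> W) -> U)) -> (X -> ((U & Y) & X)))) = 1 -> 1 = 1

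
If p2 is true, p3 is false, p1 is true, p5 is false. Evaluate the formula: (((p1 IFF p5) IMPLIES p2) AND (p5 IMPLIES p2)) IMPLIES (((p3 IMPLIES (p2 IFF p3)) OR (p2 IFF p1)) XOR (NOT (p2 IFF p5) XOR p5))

p1 IFF p5 = true IFF false = false
(p1 IFF p5) IMPLIES p2 = false IMPLIES true = true
p5 IMPLIES p2 = false IMPLIES true = true
((p1 IFF p5) IMPLIES p2) AND (p5 IMPLIES p2) = true AND true = true
p2 IFF p3 = true IFF false = false
p3 IMPLIES (p2 IFF p3) = false IMPLIES false = true
p2 IFF p1 = true IFF true = true
(p3 IMPLIES (p2 IFF p3)) OR (p2 IFF p1) = true OR true = true
p2 IFF p5 = true IFF false = false
NOT (p2 IFF p5) = NOT false = true
NOT (p2 IFF p5) XOR p5 = true XOR false = true
((p3 IMPLIES (p2 IFF p3)) OR (p2 IFF p1)) XOR (NOT (p2 IFF p5) XOR p5) = true XOR true = false
(((p1 IFF p5) IMPLIES p2) AND (p5 IMPLIES p2)) IMPLIES (((p3 IMPLIES (p2 IFF p3)) OR (p2 IFF p1)) XOR (NOT (p2 IFF p5) XOR p5)) = true IMPLIES false = false

false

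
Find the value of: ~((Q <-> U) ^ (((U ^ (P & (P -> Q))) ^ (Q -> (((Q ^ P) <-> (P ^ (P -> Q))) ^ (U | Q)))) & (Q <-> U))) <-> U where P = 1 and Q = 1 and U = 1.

Q <-> U = 1 <-> 1 = 1
P -> Q = 1 -> 1 = 1
P & (P -> Q) = 1 & 1 = 1
U ^ (P & (P -> Q)) = 1 ^ 1 = 0
Q ^ P = 1 ^ 1 = 0
P -> Q = 1 -> 1 = 1
P ^ (P -> Q) = 1 ^ 1 = 0
(Q ^ P) <-> (P ^ (P -> Q)) = 0 <-> 0 = 1
U | Q = 1 | 1 = 1
((Q ^ P) <-> (P ^ (P -> Q))) ^ (U | Q) = 1 ^ 1 = 0
Q -> (((Q ^ P) <-> (P ^ (P -> Q))) ^ (U | Q)) = 1 -> 0 = 0
(U ^ (P & (P -> Q))) ^ (Q -> (((Q ^ P) <-> (P ^ (P -> Q))) ^ (U | Q))) = 0 ^ 0 = 0
Q <-> U = 1 <-> 1 = 1
((U ^ (P & (P -> Q))) ^ (Q -> (((Q ^ P) <-> (P ^ (P -> Q))) ^ (U | Q)))) & (Q <-> U) = 0 & 1 = 0
(Q <-> U) ^ (((U ^ (P & (P -> Q))) ^ (Q -> (((Q ^ P) <-> (P ^ (P -> Q))) ^ (U | Q)))) & (Q <-> U)) = 1 ^ 0 = 1
~((Q <-> U) ^ (((U ^ (P & (P -> Q))) ^ (Q -> (((Q ^ P) <-> (P ^ (P -> Q))) ^ (U | Q)))) & (Q <-> U))) = ~1 = 0
~((Q <-> U) ^ (((U ^ (P & (P -> Q))) ^ (Q -> (((Q ^ P) <-> (P ^ (P -> Q))) ^ (U | Q)))) & (Q <-> U))) <-> U = 0 <-> 1 = 0

0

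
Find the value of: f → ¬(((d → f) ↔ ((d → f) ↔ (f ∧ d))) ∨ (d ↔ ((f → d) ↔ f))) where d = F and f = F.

d → f = F → F = T
d → f = F → F = T
f ∧ d = F ∧ F = F
(d → f) ↔ (f ∧ d) = T ↔ F = F
(d → f) ↔ ((d → f) ↔ (f ∧ d)) = T ↔ F = F
f → d = F → F = T
(f → d) ↔ f = T ↔ F = F
d ↔ ((f → d) ↔ f) = F ↔ F = T
((d → f) ↔ ((d → f) ↔ (f ∧ d))) ∨ (d ↔ ((f → d) ↔ f)) = F ∨ T = T
¬(((d → f) ↔ ((d → f) ↔ (f ∧ d))) ∨ (d ↔ ((f → d) ↔ f))) = ¬T = F
f → ¬(((d → f) ↔ ((d → f) ↔ (f ∧ d))) ∨ (d ↔ ((f → d) ↔ f))) = F → F = T

T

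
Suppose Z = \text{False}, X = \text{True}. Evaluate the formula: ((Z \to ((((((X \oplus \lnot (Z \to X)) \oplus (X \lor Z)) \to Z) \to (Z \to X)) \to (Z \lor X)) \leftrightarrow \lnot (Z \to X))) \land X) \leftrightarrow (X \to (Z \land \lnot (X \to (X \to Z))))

Substituting Z=\text{False}, X=\text{True}:
Z \to X = \text{False} \to \text{True} = \text{True}
\lnot (Z \to X) = \lnot \text{True} = \text{False}
X \oplus \lnot (Z \to X) = \text{True} \oplus \text{False} = \text{True}
X \lor Z = \text{True} \lor \text{False} = \text{True}
(X \oplus \lnot (Z \to X)) \oplus (X \lor Z) = \text{True} \oplus \text{True} = \text{False}
((X \oplus \lnot (Z \to X)) \oplus (X \lor Z)) \to Z = \text{False} \to \text{False} = \text{True}
Z \to X = \text{False} \to \text{True} = \text{True}
(((X \oplus \lnot (Z \to X)) \oplus (X \lor Z)) \to Z) \to (Z \to X) = \text{True} \to \text{True} = \text{True}
Z \lor X = \text{False} \lor \text{True} = \text{True}
((((X \oplus \lnot (Z \to X)) \oplus (X \lor Z)) \to Z) \to (Z \to X)) \to (Z \lor X) = \text{True} \to \text{True} = \text{True}
Z \to X = \text{False} \to \text{True} = \text{True}
\lnot (Z \to X) = \lnot \text{True} = \text{False}
(((((X \oplus \lnot (Z \to X)) \oplus (X \lor Z)) \to Z) \to (Z \to X)) \to (Z \lor X)) \leftrightarrow \lnot (Z \to X) = \text{True} \leftrightarrow \text{False} = \text{False}
Z \to ((((((X \oplus \lnot (Z \to X)) \oplus (X \lor Z)) \to Z) \to (Z \to X)) \to (Z \lor X)) \leftrightarrow \lnot (Z \to X)) = \text{False} \to \text{False} = \text{True}
(Z \to ((((((X \oplus \lnot (Z \to X)) \oplus (X \lor Z)) \to Z) \to (Z \to X)) \to (Z \lor X)) \leftrightarrow \lnot (Z \to X))) \land X = \text{True} \land \text{True} = \text{True}
X \to Z = \text{True} \to \text{False} = \text{False}
X \to (X \to Z) = \text{True} \to \text{False} = \text{False}
\lnot (X \to (X \to Z)) = \lnot \text{False} = \text{True}
Z \land \lnot (X \to (X \to Z)) = \text{False} \land \text{True} = \text{False}
X \to (Z \land \lnot (X \to (X \to Z))) = \text{True} \to \text{False} = \text{False}
((Z \to ((((((X \oplus \lnot (Z \to X)) \oplus (X \lor Z)) \to Z) \to (Z \to X)) \to (Z \lor X)) \leftrightarrow \lnot (Z \to X))) \land X) \leftrightarrow (X \to (Z \land \lnot (X \to (X \to Z)))) = \text{True} \leftrightarrow \text{False} = \text{False}

\text{False}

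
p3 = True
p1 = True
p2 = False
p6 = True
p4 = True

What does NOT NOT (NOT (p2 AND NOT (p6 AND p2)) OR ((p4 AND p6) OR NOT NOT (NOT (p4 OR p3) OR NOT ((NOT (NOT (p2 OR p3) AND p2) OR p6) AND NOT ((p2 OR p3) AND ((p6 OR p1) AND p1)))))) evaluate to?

True

p6 AND p2 = True AND False = False
NOT (p6 AND p2) = NOT False = True
p2 AND NOT (p6 AND p2) = False AND True = False
NOT (p2 AND NOT (p6 AND p2)) = NOT False = True
p4 AND p6 = True AND True = True
p4 OR p3 = True OR True = True
NOT (p4 OR p3) = NOT True = False
p2 OR p3 = False OR True = True
NOT (p2 OR p3) = NOT True = False
NOT (p2 OR p3) AND p2 = False AND False = False
NOT (NOT (p2 OR p3) AND p2) = NOT False = True
NOT (NOT (p2 OR p3) AND p2) OR p6 = True OR True = True
p2 OR p3 = False OR True = True
p6 OR p1 = True OR True = True
(p6 OR p1) AND p1 = True AND True = True
(p2 OR p3) AND ((p6 OR p1) AND p1) = True AND True = True
NOT ((p2 OR p3) AND ((p6 OR p1) AND p1)) = NOT True = False
(NOT (NOT (p2 OR p3) AND p2) OR p6) AND NOT ((p2 OR p3) AND ((p6 OR p1) AND p1)) = True AND False = False
NOT ((NOT (NOT (p2 OR p3) AND p2) OR p6) AND NOT ((p2 OR p3) AND ((p6 OR p1) AND p1))) = NOT False = True
NOT (p4 OR p3) OR NOT ((NOT (NOT (p2 OR p3) AND p2) OR p6) AND NOT ((p2 OR p3) AND ((p6 OR p1) AND p1))) = False OR True = True
NOT (NOT (p4 OR p3) OR NOT ((NOT (NOT (p2 OR p3) AND p2) OR p6) AND NOT ((p2 OR p3) AND ((p6 OR p1) AND p1)))) = NOT True = False
NOT NOT (NOT (p4 OR p3) OR NOT ((NOT (NOT (p2 OR p3) AND p2) OR p6) AND NOT ((p2 OR p3) AND ((p6 OR p1) AND p1)))) = NOT False = True
(p4 AND p6) OR NOT NOT (NOT (p4 OR p3) OR NOT ((NOT (NOT (p2 OR p3) AND p2) OR p6) AND NOT ((p2 OR p3) AND ((p6 OR p1) AND p1)))) = True OR True = True
NOT (p2 AND NOT (p6 AND p2)) OR ((p4 AND p6) OR NOT NOT (NOT (p4 OR p3) OR NOT ((NOT (NOT (p2 OR p3) AND p2) OR p6) AND NOT ((p2 OR p3) AND ((p6 OR p1) AND p1))))) = True OR True = True
NOT (NOT (p2 AND NOT (p6 AND p2)) OR ((p4 AND p6) OR NOT NOT (NOT (p4 OR p3) OR NOT ((NOT (NOT (p2 OR p3) AND p2) OR p6) AND NOT ((p2 OR p3) AND ((p6 OR p1) AND p1)))))) = NOT True = False
NOT NOT (NOT (p2 AND NOT (p6 AND p2)) OR ((p4 AND p6) OR NOT NOT (NOT (p4 OR p3) OR NOT ((NOT (NOT (p2 OR p3) AND p2) OR p6) AND NOT ((p2 OR p3) AND ((p6 OR p1) AND p1)))))) = NOT False = True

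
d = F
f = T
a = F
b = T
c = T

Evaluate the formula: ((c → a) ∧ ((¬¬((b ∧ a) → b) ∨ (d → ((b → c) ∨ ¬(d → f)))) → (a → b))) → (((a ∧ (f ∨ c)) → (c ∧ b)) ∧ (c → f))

c → a = T → F = F
b ∧ a = T ∧ F = F
(b ∧ a) → b = F → T = T
¬((b ∧ a) → b) = ¬T = F
¬¬((b ∧ a) → b) = ¬F = T
b → c = T → T = T
d → f = F → T = T
¬(d → f) = ¬T = F
(b → c) ∨ ¬(d → f) = T ∨ F = T
d → ((b → c) ∨ ¬(d → f)) = F → T = T
¬¬((b ∧ a) → b) ∨ (d → ((b → c) ∨ ¬(d → f))) = T ∨ T = T
a → b = F → T = T
(¬¬((b ∧ a) → b) ∨ (d → ((b → c) ∨ ¬(d → f)))) → (a → b) = T → T = T
(c → a) ∧ ((¬¬((b ∧ a) → b) ∨ (d → ((b → c) ∨ ¬(d → f)))) → (a → b)) = F ∧ T = F
f ∨ c = T ∨ T = T
a ∧ (f ∨ c) = F ∧ T = F
c ∧ b = T ∧ T = T
(a ∧ (f ∨ c)) → (c ∧ b) = F → T = T
c → f = T → T = T
((a ∧ (f ∨ c)) → (c ∧ b)) ∧ (c → f) = T ∧ T = T
((c → a) ∧ ((¬¬((b ∧ a) → b) ∨ (d → ((b → c) ∨ ¬(d → f)))) → (a → b))) → (((a ∧ (f ∨ c)) → (c ∧ b)) ∧ (c → f)) = F → T = T

T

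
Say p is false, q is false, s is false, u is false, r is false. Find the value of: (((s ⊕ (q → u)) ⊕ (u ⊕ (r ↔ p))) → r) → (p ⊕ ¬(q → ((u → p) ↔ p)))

q → u = False → False = True
s ⊕ (q → u) = False ⊕ True = True
r ↔ p = False ↔ False = True
u ⊕ (r ↔ p) = False ⊕ True = True
(s ⊕ (q → u)) ⊕ (u ⊕ (r ↔ p)) = True ⊕ True = False
((s ⊕ (q → u)) ⊕ (u ⊕ (r ↔ p))) → r = False → False = True
u → p = False → False = True
(u → p) ↔ p = True ↔ False = False
q → ((u → p) ↔ p) = False → False = True
¬(q → ((u → p) ↔ p)) = ¬True = False
p ⊕ ¬(q → ((u → p) ↔ p)) = False ⊕ False = False
(((s ⊕ (q → u)) ⊕ (u ⊕ (r ↔ p))) → r) → (p ⊕ ¬(q → ((u → p) ↔ p))) = True → False = False

False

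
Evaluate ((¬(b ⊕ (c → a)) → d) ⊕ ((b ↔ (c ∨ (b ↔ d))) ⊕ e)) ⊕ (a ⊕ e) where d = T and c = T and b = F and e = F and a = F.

c → a = T → F = F
b ⊕ (c → a) = F ⊕ F = F
¬(b ⊕ (c → a)) = ¬F = T
¬(b ⊕ (c → a)) → d = T → T = T
b ↔ d = F ↔ T = F
c ∨ (b ↔ d) = T ∨ F = T
b ↔ (c ∨ (b ↔ d)) = F ↔ T = F
(b ↔ (c ∨ (b ↔ d))) ⊕ e = F ⊕ F = F
(¬(b ⊕ (c → a)) → d) ⊕ ((b ↔ (c ∨ (b ↔ d))) ⊕ e) = T ⊕ F = T
a ⊕ e = F ⊕ F = F
((¬(b ⊕ (c → a)) → d) ⊕ ((b ↔ (c ∨ (b ↔ d))) ⊕ e)) ⊕ (a ⊕ e) = T ⊕ F = T

T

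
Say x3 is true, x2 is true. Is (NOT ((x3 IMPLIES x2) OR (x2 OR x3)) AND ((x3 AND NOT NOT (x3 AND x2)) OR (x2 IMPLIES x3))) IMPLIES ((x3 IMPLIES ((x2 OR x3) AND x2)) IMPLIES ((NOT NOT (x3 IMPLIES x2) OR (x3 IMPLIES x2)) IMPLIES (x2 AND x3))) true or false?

true

Substituting x3=true, x2=true:
x3 IMPLIES x2 = true IMPLIES true = true
x2 OR x3 = true OR true = true
(x3 IMPLIES x2) OR (x2 OR x3) = true OR true = true
NOT ((x3 IMPLIES x2) OR (x2 OR x3)) = NOT true = false
x3 AND x2 = true AND true = true
NOT (x3 AND x2) = NOT true = false
NOT NOT (x3 AND x2) = NOT false = true
x3 AND NOT NOT (x3 AND x2) = true AND true = true
x2 IMPLIES x3 = true IMPLIES true = true
(x3 AND NOT NOT (x3 AND x2)) OR (x2 IMPLIES x3) = true OR true = true
NOT ((x3 IMPLIES x2) OR (x2 OR x3)) AND ((x3 AND NOT NOT (x3 AND x2)) OR (x2 IMPLIES x3)) = false AND true = false
x2 OR x3 = true OR true = true
(x2 OR x3) AND x2 = true AND true = true
x3 IMPLIES ((x2 OR x3) AND x2) = true IMPLIES true = true
x3 IMPLIES x2 = true IMPLIES true = true
NOT (x3 IMPLIES x2) = NOT true = false
NOT NOT (x3 IMPLIES x2) = NOT false = true
x3 IMPLIES x2 = true IMPLIES true = true
NOT NOT (x3 IMPLIES x2) OR (x3 IMPLIES x2) = true OR true = true
x2 AND x3 = true AND true = true
(NOT NOT (x3 IMPLIES x2) OR (x3 IMPLIES x2)) IMPLIES (x2 AND x3) = true IMPLIES true = true
(x3 IMPLIES ((x2 OR x3) AND x2)) IMPLIES ((NOT NOT (x3 IMPLIES x2) OR (x3 IMPLIES x2)) IMPLIES (x2 AND x3)) = true IMPLIES true = true
(NOT ((x3 IMPLIES x2) OR (x2 OR x3)) AND ((x3 AND NOT NOT (x3 AND x2)) OR (x2 IMPLIES x3))) IMPLIES ((x3 IMPLIES ((x2 OR x3) AND x2)) IMPLIES ((NOT NOT (x3 IMPLIES x2) OR (x3 IMPLIES x2)) IMPLIES (x2 AND x3))) = false IMPLIES true = true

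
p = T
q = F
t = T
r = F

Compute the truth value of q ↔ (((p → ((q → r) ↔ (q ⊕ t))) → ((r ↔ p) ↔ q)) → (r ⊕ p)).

q → r = F → F = T
q ⊕ t = F ⊕ T = T
(q → r) ↔ (q ⊕ t) = T ↔ T = T
p → ((q → r) ↔ (q ⊕ t)) = T → T = T
r ↔ p = F ↔ T = F
(r ↔ p) ↔ q = F ↔ F = T
(p → ((q → r) ↔ (q ⊕ t))) → ((r ↔ p) ↔ q) = T → T = T
r ⊕ p = F ⊕ T = T
((p → ((q → r) ↔ (q ⊕ t))) → ((r ↔ p) ↔ q)) → (r ⊕ p) = T → T = T
q ↔ (((p → ((q → r) ↔ (q ⊕ t))) → ((r ↔ p) ↔ q)) → (r ⊕ p)) = F ↔ T = F

F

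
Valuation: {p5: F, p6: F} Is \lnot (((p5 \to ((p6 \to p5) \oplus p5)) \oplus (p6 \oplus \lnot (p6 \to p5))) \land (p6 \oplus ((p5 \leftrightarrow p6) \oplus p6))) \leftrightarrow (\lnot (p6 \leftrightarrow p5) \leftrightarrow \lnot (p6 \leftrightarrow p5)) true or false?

Substituting p5=F, p6=F:
p6 \to p5 = F \to F = T
(p6 \to p5) \oplus p5 = T \oplus F = T
p5 \to ((p6 \to p5) \oplus p5) = F \to T = T
p6 \to p5 = F \to F = T
\lnot (p6 \to p5) = \lnot T = F
p6 \oplus \lnot (p6 \to p5) = F \oplus F = F
(p5 \to ((p6 \to p5) \oplus p5)) \oplus (p6 \oplus \lnot (p6 \to p5)) = T \oplus F = T
p5 \leftrightarrow p6 = F \leftrightarrow F = T
(p5 \leftrightarrow p6) \oplus p6 = T \oplus F = T
p6 \oplus ((p5 \leftrightarrow p6) \oplus p6) = F \oplus T = T
((p5 \to ((p6 \to p5) \oplus p5)) \oplus (p6 \oplus \lnot (p6 \to p5))) \land (p6 \oplus ((p5 \leftrightarrow p6) \oplus p6)) = T \land T = T
\lnot (((p5 \to ((p6 \to p5) \oplus p5)) \oplus (p6 \oplus \lnot (p6 \to p5))) \land (p6 \oplus ((p5 \leftrightarrow p6) \oplus p6))) = \lnot T = F
p6 \leftrightarrow p5 = F \leftrightarrow F = T
\lnot (p6 \leftrightarrow p5) = \lnot T = F
p6 \leftrightarrow p5 = F \leftrightarrow F = T
\lnot (p6 \leftrightarrow p5) = \lnot T = F
\lnot (p6 \leftrightarrow p5) \leftrightarrow \lnot (p6 \leftrightarrow p5) = F \leftrightarrow F = T
\lnot (((p5 \to ((p6 \to p5) \oplus p5)) \oplus (p6 \oplus \lnot (p6 \to p5))) \land (p6 \oplus ((p5 \leftrightarrow p6) \oplus p6))) \leftrightarrow (\lnot (p6 \leftrightarrow p5) \leftrightarrow \lnot (p6 \leftrightarrow p5)) = F \leftrightarrow T = F

F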